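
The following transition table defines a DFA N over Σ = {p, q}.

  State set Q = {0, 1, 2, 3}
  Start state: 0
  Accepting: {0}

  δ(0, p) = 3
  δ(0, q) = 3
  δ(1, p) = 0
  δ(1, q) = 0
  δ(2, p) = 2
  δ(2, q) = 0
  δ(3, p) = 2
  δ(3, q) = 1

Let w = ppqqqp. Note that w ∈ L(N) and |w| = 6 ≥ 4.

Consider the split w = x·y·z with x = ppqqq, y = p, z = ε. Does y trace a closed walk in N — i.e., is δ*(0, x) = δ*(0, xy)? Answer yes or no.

State sequence: 0 -p-> 3 -p-> 2 -q-> 0 -q-> 3 -q-> 1 -p-> 0

After x (step 5): 1. After xy (step 6): 0.
They differ (1 ≠ 0), so y is not a cycle from the state after x; this split is not the one the pumping-lemma construction produces, and pumping y need not keep the string in L(N).

no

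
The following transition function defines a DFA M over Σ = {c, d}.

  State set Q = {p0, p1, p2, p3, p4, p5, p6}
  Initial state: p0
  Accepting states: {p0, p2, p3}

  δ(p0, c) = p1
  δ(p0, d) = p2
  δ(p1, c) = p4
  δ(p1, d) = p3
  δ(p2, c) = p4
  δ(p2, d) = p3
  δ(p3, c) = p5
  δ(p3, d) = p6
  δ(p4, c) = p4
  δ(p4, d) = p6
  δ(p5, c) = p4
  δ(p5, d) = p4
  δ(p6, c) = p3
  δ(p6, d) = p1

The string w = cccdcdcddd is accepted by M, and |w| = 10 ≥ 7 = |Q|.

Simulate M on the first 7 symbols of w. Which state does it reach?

p3

Run of M on the first 7 characters of w = c c c d c d c:
  step 0: p0  (start)
  step 1: p1  (read c: p0→p1)
  step 2: p4  (read c: p1→p4)
  step 3: p4  (read c: p4→p4)
  step 4: p6  (read d: p4→p6)
  step 5: p3  (read c: p6→p3)
  step 6: p6  (read d: p3→p6)
  step 7: p3  (read c: p6→p3)

After reading 7 characters, M is in state p3.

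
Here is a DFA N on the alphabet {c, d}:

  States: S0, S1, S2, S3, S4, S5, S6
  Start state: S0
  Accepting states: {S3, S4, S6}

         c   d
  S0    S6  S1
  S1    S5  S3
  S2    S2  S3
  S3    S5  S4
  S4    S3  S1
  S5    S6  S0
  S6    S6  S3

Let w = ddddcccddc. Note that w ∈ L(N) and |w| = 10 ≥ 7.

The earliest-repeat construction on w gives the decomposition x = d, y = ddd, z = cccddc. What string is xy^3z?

ddddddddddcccddc

xy^3z = d·ddd·ddd·ddd·cccddc = ddddddddddcccddc.
Reading y = ddd takes N from S1 back to S1, so after x·y·y·y the machine is still in S1, and z then leads to the accepting state S3. Hence ddddddddddcccddc ∈ L(N).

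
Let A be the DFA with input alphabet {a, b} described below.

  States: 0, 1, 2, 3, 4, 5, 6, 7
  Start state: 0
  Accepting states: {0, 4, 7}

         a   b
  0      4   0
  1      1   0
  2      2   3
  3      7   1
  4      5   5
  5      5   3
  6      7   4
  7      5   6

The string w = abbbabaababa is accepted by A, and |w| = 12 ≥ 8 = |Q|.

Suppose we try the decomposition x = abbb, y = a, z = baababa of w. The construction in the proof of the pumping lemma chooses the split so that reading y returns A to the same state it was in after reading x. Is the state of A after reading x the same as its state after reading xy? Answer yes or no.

yes

State sequence: 0 -a-> 4 -b-> 5 -b-> 3 -b-> 1 -a-> 1

After x (step 4): 1. After xy (step 5): 1.
They match, so y = a drives A around a cycle from 1 back to itself; pumping y any number of times keeps A in 1 before reading z, and xyⁱz ∈ L(A) for every i ≥ 0.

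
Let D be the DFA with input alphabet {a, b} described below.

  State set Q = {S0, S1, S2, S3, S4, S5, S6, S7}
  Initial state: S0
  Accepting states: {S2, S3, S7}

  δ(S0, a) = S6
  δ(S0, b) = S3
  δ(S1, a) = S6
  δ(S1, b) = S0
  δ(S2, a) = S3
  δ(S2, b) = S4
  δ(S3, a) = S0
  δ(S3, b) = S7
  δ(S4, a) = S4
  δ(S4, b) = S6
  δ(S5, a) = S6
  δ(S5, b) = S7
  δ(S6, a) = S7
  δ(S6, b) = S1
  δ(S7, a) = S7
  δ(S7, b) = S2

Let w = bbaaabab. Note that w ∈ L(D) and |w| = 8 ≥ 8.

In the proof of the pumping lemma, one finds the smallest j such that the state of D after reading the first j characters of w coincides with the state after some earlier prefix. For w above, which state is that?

S7

Run of D on w = b b a a a b a b:
  step 0: S0  (start)
  step 1: S3  (read b: S0→S3)
  step 2: S7  (read b: S3→S7)
  step 3: S7  (read a: S7→S7)   ← first repeat (S7 seen earlier)
  step 4: S7  (read a: S7→S7)
  step 5: S7  (read a: S7→S7)
  step 6: S2  (read b: S7→S2)
  step 7: S3  (read a: S2→S3)
  step 8: S7  (read b: S3→S7)

The earliest repeat is at step j = 3: D is in S7, which it already visited at step i = 2.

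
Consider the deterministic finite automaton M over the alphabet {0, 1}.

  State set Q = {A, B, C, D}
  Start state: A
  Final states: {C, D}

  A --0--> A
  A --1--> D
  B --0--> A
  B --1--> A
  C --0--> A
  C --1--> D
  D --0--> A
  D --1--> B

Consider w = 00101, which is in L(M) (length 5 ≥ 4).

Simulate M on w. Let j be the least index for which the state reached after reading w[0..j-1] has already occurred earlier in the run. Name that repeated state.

A

State sequence: A -0-> A -0-> A -1-> D -0-> A -1-> D
First repeat at step 1: A was already visited.

The earliest repeat is at step j = 1: M is in A, which it already visited at step i = 0.
Since M has 4 states, any run of length ≥ 4 visits 4+1 states, so by pigeonhole some state repeats within the first 4 steps — that repeat gives the pumpable loop.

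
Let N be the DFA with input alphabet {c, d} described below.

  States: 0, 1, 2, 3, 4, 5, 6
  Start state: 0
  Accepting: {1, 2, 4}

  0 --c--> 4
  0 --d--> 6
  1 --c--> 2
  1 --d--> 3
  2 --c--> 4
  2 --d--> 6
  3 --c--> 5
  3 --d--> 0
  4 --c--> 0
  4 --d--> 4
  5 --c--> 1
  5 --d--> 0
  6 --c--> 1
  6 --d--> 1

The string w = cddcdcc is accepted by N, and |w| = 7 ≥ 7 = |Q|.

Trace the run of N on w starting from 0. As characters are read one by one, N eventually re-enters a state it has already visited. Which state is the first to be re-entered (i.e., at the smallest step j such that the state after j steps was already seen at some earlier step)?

4

State sequence: 0 -c-> 4 -d-> 4 -d-> 4 -c-> 0 -d-> 6 -c-> 1 -c-> 2
First repeat at step 2: 4 was already visited.

The earliest repeat is at step j = 2: N is in 4, which it already visited at step i = 1.
With |Q| = 7, pigeonhole forces a state repeat no later than step 7; the substring read between the first and second visits to that state can be pumped.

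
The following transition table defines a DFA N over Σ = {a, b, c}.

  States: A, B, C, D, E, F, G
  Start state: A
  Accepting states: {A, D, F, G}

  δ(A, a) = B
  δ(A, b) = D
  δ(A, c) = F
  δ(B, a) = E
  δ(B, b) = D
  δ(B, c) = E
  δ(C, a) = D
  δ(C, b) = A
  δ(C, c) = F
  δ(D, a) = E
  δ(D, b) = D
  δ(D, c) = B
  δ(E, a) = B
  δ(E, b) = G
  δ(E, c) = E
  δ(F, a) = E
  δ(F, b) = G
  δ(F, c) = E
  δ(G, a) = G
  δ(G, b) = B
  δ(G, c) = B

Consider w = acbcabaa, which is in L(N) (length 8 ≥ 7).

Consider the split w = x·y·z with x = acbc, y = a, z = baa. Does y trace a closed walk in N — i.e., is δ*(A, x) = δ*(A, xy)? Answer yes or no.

State sequence: A -a-> B -c-> E -b-> G -c-> B -a-> E

After x (step 4): B. After xy (step 5): E.
They differ (B ≠ E), so y is not a cycle from the state after x; this split is not the one the pumping-lemma construction produces, and pumping y need not keep the string in L(N).

no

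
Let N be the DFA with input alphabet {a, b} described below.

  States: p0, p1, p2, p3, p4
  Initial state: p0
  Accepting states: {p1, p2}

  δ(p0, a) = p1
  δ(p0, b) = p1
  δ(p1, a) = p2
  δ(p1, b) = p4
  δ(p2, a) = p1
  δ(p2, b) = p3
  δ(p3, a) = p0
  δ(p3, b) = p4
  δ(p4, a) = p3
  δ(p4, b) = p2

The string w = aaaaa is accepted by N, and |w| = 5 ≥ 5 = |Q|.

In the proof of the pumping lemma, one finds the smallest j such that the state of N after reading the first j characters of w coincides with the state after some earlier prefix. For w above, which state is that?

State sequence: p0 -a-> p1 -a-> p2 -a-> p1 -a-> p2 -a-> p1
First repeat at step 3: p1 was already visited.

The earliest repeat is at step j = 3: N is in p1, which it already visited at step i = 1.
The DFA has 5 states, so the proof of the pumping lemma guarantees a repeated state among the first 5+1 visited; the segment between the two visits is the pumpable y.

p1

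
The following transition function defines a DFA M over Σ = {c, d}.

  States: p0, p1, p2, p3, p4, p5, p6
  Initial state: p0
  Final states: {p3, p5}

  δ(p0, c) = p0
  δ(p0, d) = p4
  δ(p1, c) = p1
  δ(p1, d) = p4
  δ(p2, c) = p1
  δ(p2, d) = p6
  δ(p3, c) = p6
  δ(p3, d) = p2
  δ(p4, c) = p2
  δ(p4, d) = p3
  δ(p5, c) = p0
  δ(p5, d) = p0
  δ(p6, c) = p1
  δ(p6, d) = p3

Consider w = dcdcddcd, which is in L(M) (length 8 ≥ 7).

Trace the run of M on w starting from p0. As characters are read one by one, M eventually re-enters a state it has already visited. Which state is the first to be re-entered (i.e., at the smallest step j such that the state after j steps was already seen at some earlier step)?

State sequence: p0 -d-> p4 -c-> p2 -d-> p6 -c-> p1 -d-> p4 -d-> p3 -c-> p6 -d-> p3
First repeat at step 5: p4 was already visited.

The earliest repeat is at step j = 5: M is in p4, which it already visited at step i = 1.
Since M has 7 states, any run of length ≥ 7 visits 7+1 states, so by pigeonhole some state repeats within the first 7 steps — that repeat gives the pumpable loop.

p4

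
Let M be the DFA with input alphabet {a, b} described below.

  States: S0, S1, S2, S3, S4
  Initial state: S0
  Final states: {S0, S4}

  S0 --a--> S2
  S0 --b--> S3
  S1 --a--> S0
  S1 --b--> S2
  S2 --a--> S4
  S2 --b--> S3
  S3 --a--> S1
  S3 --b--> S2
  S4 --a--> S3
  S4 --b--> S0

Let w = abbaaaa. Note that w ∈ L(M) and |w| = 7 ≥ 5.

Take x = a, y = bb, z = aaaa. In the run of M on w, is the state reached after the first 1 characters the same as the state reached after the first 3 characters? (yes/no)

Run of M on the first 3 characters of w = a b b:
  step 0: S0  (start)
  step 1: S2  (read a: S0→S2)
  step 2: S3  (read b: S2→S3)
  step 3: S2  (read b: S3→S2)

After x (step 1): S2. After xy (step 3): S2.
They match, so y = bb drives M around a cycle from S2 back to itself; pumping y any number of times keeps M in S2 before reading z, and xyⁱz ∈ L(M) for every i ≥ 0.

yes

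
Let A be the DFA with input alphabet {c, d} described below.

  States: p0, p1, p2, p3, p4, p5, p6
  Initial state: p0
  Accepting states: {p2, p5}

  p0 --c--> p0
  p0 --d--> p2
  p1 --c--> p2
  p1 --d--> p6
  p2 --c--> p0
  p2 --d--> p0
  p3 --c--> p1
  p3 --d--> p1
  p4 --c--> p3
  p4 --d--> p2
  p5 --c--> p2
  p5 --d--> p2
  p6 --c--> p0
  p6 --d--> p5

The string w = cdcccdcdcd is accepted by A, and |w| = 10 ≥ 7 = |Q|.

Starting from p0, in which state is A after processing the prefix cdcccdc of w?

p0

Run of A on the first 7 characters of w = c d c c c d c:
  step 0: p0  (start)
  step 1: p0  (read c: p0→p0)
  step 2: p2  (read d: p0→p2)
  step 3: p0  (read c: p2→p0)
  step 4: p0  (read c: p0→p0)
  step 5: p0  (read c: p0→p0)
  step 6: p2  (read d: p0→p2)
  step 7: p0  (read c: p2→p0)

After reading 7 characters, A is in state p0.
(This kind of state-tracing is the core of the pumping-lemma construction: with 7 states, pigeonhole forces a repeat within the first 7 steps.)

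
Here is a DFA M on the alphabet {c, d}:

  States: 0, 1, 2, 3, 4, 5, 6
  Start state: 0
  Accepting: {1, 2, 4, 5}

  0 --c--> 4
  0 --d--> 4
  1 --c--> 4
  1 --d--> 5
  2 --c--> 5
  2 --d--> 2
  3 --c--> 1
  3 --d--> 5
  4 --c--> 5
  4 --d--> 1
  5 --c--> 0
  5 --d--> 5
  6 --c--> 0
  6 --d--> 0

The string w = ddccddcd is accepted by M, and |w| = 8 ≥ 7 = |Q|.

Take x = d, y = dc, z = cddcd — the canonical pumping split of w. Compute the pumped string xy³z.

xy^3z = d·dc·dc·dc·cddcd = ddcdcdccddcd.
Reading y = dc takes M from 4 back to 4, so after x·y·y·y the machine is still in 4, and z then leads to the accepting state 4. Hence ddcdcdccddcd ∈ L(M).

ddcdcdccddcd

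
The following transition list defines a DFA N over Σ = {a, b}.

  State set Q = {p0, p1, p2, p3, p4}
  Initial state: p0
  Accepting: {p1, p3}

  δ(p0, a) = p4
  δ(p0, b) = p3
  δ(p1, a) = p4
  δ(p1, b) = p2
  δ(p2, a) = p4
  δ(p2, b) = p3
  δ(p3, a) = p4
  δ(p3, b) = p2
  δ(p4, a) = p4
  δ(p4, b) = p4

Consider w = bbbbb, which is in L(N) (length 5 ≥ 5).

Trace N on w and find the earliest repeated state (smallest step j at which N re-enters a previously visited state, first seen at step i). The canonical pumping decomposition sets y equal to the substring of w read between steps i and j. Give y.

Run of N on w = b b b b b:
  step 0: p0  (start)
  step 1: p3  (read b: p0→p3)
  step 2: p2  (read b: p3→p2)
  step 3: p3  (read b: p2→p3)   ← first repeat (p3 seen earlier)
  step 4: p2  (read b: p3→p2)
  step 5: p3  (read b: p2→p3)

So i = 1, j = 3, giving x = w[0:1] = b, y = w[1:3] = bb, z = w[3:5] = bb.
Check: |xy| = 3 ≤ 5 and |y| = 2 ≥ 1. Reading y takes N from p3 back to p3, so every xyⁱz is accepted.

bb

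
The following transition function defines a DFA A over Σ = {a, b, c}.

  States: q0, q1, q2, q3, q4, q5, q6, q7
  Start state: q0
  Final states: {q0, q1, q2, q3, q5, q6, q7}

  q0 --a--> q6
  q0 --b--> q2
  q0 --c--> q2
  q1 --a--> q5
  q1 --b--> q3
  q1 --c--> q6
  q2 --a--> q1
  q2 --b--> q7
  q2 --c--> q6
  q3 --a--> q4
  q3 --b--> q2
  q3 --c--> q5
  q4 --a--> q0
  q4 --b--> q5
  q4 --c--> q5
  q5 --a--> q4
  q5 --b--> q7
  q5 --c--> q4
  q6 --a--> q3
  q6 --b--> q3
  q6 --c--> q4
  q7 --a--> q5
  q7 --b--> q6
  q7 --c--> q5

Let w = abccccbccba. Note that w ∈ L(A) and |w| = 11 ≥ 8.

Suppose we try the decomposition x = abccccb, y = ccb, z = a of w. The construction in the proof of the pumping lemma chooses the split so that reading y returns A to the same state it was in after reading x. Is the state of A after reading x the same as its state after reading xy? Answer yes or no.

State sequence: q0 -a-> q6 -b-> q3 -c-> q5 -c-> q4 -c-> q5 -c-> q4 -b-> q5 -c-> q4 -c-> q5 -b-> q7

After x (step 7): q5. After xy (step 10): q7.
They differ (q5 ≠ q7), so y is not a cycle from the state after x; this split is not the one the pumping-lemma construction produces, and pumping y need not keep the string in L(A).

no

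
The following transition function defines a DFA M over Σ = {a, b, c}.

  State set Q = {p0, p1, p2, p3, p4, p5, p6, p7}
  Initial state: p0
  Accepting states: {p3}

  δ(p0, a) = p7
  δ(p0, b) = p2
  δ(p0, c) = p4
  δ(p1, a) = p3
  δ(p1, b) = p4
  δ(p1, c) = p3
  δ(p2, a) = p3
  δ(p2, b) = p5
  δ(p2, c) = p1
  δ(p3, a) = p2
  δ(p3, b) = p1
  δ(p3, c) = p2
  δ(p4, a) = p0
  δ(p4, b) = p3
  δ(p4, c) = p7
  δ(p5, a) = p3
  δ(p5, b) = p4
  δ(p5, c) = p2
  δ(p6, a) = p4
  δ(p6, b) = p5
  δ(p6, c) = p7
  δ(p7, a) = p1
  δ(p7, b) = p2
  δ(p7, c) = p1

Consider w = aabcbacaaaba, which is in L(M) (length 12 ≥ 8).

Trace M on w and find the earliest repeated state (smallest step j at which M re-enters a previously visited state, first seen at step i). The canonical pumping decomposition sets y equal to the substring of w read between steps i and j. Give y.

Run of M on w = a a b c b a c a a a b a:
  step 0: p0  (start)
  step 1: p7  (read a: p0→p7)
  step 2: p1  (read a: p7→p1)
  step 3: p4  (read b: p1→p4)
  step 4: p7  (read c: p4→p7)   ← first repeat (p7 seen earlier)
  step 5: p2  (read b: p7→p2)
  step 6: p3  (read a: p2→p3)
  step 7: p2  (read c: p3→p2)
  step 8: p3  (read a: p2→p3)
  step 9: p2  (read a: p3→p2)
  step 10: p3  (read a: p2→p3)
  step 11: p1  (read b: p3→p1)
  step 12: p3  (read a: p1→p3)

So i = 1, j = 4, giving x = w[0:1] = a, y = w[1:4] = abc, z = w[4:12] = bacaaaba.
Check: |xy| = 4 ≤ 8 and |y| = 3 ≥ 1. Reading y takes M from p7 back to p7, so every xyⁱz is accepted.

abc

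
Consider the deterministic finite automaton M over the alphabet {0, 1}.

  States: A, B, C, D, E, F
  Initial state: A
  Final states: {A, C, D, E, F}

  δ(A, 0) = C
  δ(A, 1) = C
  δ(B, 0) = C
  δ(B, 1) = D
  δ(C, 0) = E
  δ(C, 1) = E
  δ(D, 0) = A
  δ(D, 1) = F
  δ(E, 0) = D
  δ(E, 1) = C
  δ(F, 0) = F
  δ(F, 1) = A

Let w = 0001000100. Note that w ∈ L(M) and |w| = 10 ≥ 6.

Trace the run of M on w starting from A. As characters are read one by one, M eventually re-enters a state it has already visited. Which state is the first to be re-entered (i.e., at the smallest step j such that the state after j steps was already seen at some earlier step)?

F

State sequence: A -0-> C -0-> E -0-> D -1-> F -0-> F -0-> F -0-> F -1-> A -0-> C -0-> E
First repeat at step 5: F was already visited.

The earliest repeat is at step j = 5: M is in F, which it already visited at step i = 4.
With |Q| = 6, pigeonhole forces a state repeat no later than step 6; the substring read between the first and second visits to that state can be pumped.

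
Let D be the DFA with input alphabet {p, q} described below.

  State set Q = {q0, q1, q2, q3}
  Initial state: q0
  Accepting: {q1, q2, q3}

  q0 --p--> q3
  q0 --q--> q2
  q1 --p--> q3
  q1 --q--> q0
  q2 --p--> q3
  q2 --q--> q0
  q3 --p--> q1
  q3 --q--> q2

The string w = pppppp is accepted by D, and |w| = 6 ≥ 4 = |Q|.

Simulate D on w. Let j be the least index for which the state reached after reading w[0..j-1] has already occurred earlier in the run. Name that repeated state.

Run of D on w = p p p p p p:
  step 0: q0  (start)
  step 1: q3  (read p: q0→q3)
  step 2: q1  (read p: q3→q1)
  step 3: q3  (read p: q1→q3)   ← first repeat (q3 seen earlier)
  step 4: q1  (read p: q3→q1)
  step 5: q3  (read p: q1→q3)
  step 6: q1  (read p: q3→q1)

The earliest repeat is at step j = 3: D is in q3, which it already visited at step i = 1.
Pumping length from the standard proof: p = 4 (the number of states). The repeated state found above gives |xy| = j ≤ 4 and |y| = j − i ≥ 1.

q3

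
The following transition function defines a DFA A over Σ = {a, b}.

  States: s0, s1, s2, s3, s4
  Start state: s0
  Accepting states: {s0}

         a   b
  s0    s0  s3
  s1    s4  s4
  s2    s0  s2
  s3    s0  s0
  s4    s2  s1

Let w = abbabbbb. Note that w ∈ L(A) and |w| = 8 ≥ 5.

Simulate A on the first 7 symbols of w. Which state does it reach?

s3

State sequence: s0 -a-> s0 -b-> s3 -b-> s0 -a-> s0 -b-> s3 -b-> s0 -b-> s3

After reading 7 characters, A is in state s3.
(This kind of state-tracing is the core of the pumping-lemma construction: with 5 states, pigeonhole forces a repeat within the first 5 steps.)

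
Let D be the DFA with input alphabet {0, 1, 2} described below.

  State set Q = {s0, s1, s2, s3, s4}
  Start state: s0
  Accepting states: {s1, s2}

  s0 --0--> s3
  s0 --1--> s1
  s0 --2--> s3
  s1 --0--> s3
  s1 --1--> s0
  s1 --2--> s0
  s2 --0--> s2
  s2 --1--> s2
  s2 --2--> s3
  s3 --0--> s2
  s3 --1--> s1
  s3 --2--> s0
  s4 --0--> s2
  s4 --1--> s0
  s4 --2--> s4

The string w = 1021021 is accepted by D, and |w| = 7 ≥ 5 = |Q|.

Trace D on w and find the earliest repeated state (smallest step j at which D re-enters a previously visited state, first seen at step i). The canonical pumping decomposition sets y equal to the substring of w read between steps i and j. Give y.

State sequence: s0 -1-> s1 -0-> s3 -2-> s0 -1-> s1 -0-> s3 -2-> s0 -1-> s1
First repeat at step 3: s0 was already visited.

So i = 0, j = 3, giving x = w[0:0] = ε, y = w[0:3] = 102, z = w[3:7] = 1021.
Check: |xy| = 3 ≤ 5 and |y| = 3 ≥ 1. Reading y takes D from s0 back to s0, so every xyⁱz is accepted.
Pumping length from the standard proof: p = 5 (the number of states). The repeated state found above gives |xy| = j ≤ 5 and |y| = j − i ≥ 1.

102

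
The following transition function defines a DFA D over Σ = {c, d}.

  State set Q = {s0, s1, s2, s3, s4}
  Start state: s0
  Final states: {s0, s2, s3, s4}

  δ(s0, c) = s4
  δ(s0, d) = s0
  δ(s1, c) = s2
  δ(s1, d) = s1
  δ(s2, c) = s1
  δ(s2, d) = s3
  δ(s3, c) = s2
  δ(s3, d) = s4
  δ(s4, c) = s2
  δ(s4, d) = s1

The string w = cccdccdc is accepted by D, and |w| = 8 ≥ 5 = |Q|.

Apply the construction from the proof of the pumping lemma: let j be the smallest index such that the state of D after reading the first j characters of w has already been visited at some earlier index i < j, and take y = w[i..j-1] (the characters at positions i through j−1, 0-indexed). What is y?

State sequence: s0 -c-> s4 -c-> s2 -c-> s1 -d-> s1 -c-> s2 -c-> s1 -d-> s1 -c-> s2
First repeat at step 4: s1 was already visited.

So i = 3, j = 4, giving x = w[0:3] = ccc, y = w[3:4] = d, z = w[4:8] = ccdc.
Check: |xy| = 4 ≤ 5 and |y| = 1 ≥ 1. Reading y takes D from s1 back to s1, so every xyⁱz is accepted.
Since D has 5 states, any run of length ≥ 5 visits 5+1 states, so by pigeonhole some state repeats within the first 5 steps — that repeat gives the pumpable loop.

d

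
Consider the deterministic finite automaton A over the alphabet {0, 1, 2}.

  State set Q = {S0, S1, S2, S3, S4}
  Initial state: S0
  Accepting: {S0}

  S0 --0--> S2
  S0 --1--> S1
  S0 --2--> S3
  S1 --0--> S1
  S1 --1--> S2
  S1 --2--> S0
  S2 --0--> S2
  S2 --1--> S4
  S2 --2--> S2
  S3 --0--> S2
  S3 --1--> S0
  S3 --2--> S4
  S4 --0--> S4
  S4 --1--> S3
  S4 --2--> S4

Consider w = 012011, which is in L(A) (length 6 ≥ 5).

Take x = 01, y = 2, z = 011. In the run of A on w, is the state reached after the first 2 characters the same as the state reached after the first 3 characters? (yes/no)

Run of A on the first 3 characters of w = 0 1 2:
  step 0: S0  (start)
  step 1: S2  (read 0: S0→S2)
  step 2: S4  (read 1: S2→S4)
  step 3: S4  (read 2: S4→S4)

After x (step 2): S4. After xy (step 3): S4.
They match, so y = 2 drives A around a cycle from S4 back to itself; pumping y any number of times keeps A in S4 before reading z, and xyⁱz ∈ L(A) for every i ≥ 0.

yes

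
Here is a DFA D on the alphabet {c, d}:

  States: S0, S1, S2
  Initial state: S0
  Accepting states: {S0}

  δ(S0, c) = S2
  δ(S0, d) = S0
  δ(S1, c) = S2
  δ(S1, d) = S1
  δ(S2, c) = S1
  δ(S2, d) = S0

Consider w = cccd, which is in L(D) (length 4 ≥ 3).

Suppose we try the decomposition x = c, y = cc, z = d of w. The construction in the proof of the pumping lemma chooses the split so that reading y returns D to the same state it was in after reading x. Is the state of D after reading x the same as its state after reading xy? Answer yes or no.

yes

State sequence: S0 -c-> S2 -c-> S1 -c-> S2

After x (step 1): S2. After xy (step 3): S2.
They match, so y = cc drives D around a cycle from S2 back to itself; pumping y any number of times keeps D in S2 before reading z, and xyⁱz ∈ L(D) for every i ≥ 0.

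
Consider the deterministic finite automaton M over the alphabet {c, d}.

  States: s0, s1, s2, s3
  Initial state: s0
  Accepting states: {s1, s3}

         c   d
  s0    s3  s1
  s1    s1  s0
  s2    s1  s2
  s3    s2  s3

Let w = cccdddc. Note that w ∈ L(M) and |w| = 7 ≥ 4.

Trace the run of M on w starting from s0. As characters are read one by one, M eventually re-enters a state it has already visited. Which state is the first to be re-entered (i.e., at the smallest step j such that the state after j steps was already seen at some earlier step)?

s0

Run of M on w = c c c d d d c:
  step 0: s0  (start)
  step 1: s3  (read c: s0→s3)
  step 2: s2  (read c: s3→s2)
  step 3: s1  (read c: s2→s1)
  step 4: s0  (read d: s1→s0)   ← first repeat (s0 seen earlier)
  step 5: s1  (read d: s0→s1)
  step 6: s0  (read d: s1→s0)
  step 7: s3  (read c: s0→s3)

The earliest repeat is at step j = 4: M is in s0, which it already visited at step i = 0.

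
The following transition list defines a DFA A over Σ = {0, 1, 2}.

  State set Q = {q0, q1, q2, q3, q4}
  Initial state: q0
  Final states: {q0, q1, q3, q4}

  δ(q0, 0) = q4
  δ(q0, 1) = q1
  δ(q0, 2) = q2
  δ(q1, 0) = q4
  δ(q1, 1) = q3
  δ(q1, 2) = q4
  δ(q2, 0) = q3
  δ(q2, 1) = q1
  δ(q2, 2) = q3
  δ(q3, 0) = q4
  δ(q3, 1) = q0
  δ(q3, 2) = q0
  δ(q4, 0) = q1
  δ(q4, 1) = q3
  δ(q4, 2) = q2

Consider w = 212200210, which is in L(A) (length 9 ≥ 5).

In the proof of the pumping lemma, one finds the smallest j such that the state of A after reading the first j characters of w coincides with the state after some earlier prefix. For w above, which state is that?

Run of A on w = 2 1 2 2 0 0 2 1 0:
  step 0: q0  (start)
  step 1: q2  (read 2: q0→q2)
  step 2: q1  (read 1: q2→q1)
  step 3: q4  (read 2: q1→q4)
  step 4: q2  (read 2: q4→q2)   ← first repeat (q2 seen earlier)
  step 5: q3  (read 0: q2→q3)
  step 6: q4  (read 0: q3→q4)
  step 7: q2  (read 2: q4→q2)
  step 8: q1  (read 1: q2→q1)
  step 9: q4  (read 0: q1→q4)

The earliest repeat is at step j = 4: A is in q2, which it already visited at step i = 1.
The DFA has 5 states, so the proof of the pumping lemma guarantees a repeated state among the first 5+1 visited; the segment between the two visits is the pumpable y.

q2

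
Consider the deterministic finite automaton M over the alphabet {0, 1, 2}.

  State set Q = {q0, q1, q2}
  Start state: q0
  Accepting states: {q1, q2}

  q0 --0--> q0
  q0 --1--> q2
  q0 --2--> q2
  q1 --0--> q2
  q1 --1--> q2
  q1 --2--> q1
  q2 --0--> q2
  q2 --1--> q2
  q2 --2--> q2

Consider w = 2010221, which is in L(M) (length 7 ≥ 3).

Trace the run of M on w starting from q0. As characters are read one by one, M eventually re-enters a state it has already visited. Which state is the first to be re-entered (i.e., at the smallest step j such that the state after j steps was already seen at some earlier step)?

q2

Run of M on w = 2 0 1 0 2 2 1:
  step 0: q0  (start)
  step 1: q2  (read 2: q0→q2)
  step 2: q2  (read 0: q2→q2)   ← first repeat (q2 seen earlier)
  step 3: q2  (read 1: q2→q2)
  step 4: q2  (read 0: q2→q2)
  step 5: q2  (read 2: q2→q2)
  step 6: q2  (read 2: q2→q2)
  step 7: q2  (read 1: q2→q2)

The earliest repeat is at step j = 2: M is in q2, which it already visited at step i = 1.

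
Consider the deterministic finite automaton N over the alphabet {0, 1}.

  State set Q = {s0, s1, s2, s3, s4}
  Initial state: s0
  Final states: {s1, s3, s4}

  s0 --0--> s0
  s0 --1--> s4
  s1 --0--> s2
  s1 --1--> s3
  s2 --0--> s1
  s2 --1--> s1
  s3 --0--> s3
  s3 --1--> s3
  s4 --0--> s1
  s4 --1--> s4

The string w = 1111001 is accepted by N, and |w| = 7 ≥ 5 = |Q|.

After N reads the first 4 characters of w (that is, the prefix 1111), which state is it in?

Run of N on the first 4 characters of w = 1 1 1 1:
  step 0: s0  (start)
  step 1: s4  (read 1: s0→s4)
  step 2: s4  (read 1: s4→s4)
  step 3: s4  (read 1: s4→s4)
  step 4: s4  (read 1: s4→s4)

After reading 4 characters, N is in state s4.
(This kind of state-tracing is the core of the pumping-lemma construction: with 5 states, pigeonhole forces a repeat within the first 5 steps.)

s4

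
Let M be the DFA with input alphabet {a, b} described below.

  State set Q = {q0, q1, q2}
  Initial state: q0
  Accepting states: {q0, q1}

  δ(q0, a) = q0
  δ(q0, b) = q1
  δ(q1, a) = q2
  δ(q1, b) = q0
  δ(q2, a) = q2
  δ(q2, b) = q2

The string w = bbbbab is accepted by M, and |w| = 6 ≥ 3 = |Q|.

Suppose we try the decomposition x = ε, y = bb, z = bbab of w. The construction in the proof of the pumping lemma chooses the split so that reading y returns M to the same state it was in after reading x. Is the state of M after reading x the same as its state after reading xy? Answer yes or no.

State sequence: q0 -b-> q1 -b-> q0

After x (step 0): q0. After xy (step 2): q0.
They match, so y = bb drives M around a cycle from q0 back to itself; pumping y any number of times keeps M in q0 before reading z, and xyⁱz ∈ L(M) for every i ≥ 0.

yes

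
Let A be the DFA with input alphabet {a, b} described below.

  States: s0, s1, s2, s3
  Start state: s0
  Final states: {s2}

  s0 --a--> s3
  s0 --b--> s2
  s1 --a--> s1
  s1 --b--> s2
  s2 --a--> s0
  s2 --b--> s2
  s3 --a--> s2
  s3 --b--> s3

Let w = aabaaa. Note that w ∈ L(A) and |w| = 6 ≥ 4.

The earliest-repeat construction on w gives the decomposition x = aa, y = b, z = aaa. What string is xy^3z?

aabbbaaa

xy^3z = aa·b·b·b·aaa = aabbbaaa.
Reading y = b takes A from s2 back to s2, so after x·y·y·y the machine is still in s2, and z then leads to the accepting state s2. Hence aabbbaaa ∈ L(A).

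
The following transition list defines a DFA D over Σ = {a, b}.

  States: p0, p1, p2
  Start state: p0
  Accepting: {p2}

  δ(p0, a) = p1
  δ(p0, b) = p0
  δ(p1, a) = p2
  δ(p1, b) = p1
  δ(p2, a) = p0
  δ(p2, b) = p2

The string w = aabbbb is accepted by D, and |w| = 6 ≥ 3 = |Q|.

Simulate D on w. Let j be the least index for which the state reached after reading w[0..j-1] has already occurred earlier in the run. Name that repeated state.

p2

Run of D on w = a a b b b b:
  step 0: p0  (start)
  step 1: p1  (read a: p0→p1)
  step 2: p2  (read a: p1→p2)
  step 3: p2  (read b: p2→p2)   ← first repeat (p2 seen earlier)
  step 4: p2  (read b: p2→p2)
  step 5: p2  (read b: p2→p2)
  step 6: p2  (read b: p2→p2)

The earliest repeat is at step j = 3: D is in p2, which it already visited at step i = 2.
Pumping length from the standard proof: p = 3 (the number of states). The repeated state found above gives |xy| = j ≤ 3 and |y| = j − i ≥ 1.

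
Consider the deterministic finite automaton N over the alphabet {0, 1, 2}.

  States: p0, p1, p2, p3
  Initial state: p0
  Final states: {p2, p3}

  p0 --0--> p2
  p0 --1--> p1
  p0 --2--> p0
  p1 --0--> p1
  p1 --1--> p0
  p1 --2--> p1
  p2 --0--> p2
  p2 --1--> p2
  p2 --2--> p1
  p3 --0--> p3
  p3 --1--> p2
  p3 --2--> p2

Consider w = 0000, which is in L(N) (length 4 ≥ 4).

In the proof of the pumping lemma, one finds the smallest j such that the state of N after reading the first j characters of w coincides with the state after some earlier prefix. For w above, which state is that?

Run of N on w = 0 0 0 0:
  step 0: p0  (start)
  step 1: p2  (read 0: p0→p2)
  step 2: p2  (read 0: p2→p2)   ← first repeat (p2 seen earlier)
  step 3: p2  (read 0: p2→p2)
  step 4: p2  (read 0: p2→p2)

The earliest repeat is at step j = 2: N is in p2, which it already visited at step i = 1.

p2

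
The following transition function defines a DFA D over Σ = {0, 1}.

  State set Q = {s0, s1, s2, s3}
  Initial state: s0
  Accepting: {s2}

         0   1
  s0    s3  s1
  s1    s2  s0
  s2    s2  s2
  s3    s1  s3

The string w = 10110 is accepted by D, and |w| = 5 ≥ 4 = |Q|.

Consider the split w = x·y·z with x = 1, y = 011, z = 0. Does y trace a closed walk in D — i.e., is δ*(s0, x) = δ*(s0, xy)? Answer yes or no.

no

Run of D on the first 4 characters of w = 1 0 1 1:
  step 0: s0  (start)
  step 1: s1  (read 1: s0→s1)
  step 2: s2  (read 0: s1→s2)
  step 3: s2  (read 1: s2→s2)
  step 4: s2  (read 1: s2→s2)

After x (step 1): s1. After xy (step 4): s2.
They differ (s1 ≠ s2), so y is not a cycle from the state after x; this split is not the one the pumping-lemma construction produces, and pumping y need not keep the string in L(D).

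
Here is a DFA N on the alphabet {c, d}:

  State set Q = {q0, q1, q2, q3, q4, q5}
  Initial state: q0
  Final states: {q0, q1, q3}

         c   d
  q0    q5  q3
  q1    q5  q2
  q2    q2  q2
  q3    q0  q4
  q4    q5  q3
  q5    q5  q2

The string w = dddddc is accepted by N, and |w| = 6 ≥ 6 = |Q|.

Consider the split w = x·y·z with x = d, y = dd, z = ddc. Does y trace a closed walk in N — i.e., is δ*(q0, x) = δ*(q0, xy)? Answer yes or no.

yes

State sequence: q0 -d-> q3 -d-> q4 -d-> q3

After x (step 1): q3. After xy (step 3): q3.
They match, so y = dd drives N around a cycle from q3 back to itself; pumping y any number of times keeps N in q3 before reading z, and xyⁱz ∈ L(N) for every i ≥ 0.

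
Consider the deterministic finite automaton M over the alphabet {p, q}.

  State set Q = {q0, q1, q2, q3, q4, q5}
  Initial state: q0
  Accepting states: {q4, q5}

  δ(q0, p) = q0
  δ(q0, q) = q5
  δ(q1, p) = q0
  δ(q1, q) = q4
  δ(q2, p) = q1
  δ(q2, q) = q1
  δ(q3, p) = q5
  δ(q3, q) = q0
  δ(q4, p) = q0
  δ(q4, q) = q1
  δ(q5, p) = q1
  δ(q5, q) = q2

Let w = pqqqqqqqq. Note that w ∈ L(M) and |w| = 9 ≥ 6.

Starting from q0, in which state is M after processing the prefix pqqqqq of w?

q1

State sequence: q0 -p-> q0 -q-> q5 -q-> q2 -q-> q1 -q-> q4 -q-> q1

After reading 6 characters, M is in state q1.
(This kind of state-tracing is the core of the pumping-lemma construction: with 6 states, pigeonhole forces a repeat within the first 6 steps.)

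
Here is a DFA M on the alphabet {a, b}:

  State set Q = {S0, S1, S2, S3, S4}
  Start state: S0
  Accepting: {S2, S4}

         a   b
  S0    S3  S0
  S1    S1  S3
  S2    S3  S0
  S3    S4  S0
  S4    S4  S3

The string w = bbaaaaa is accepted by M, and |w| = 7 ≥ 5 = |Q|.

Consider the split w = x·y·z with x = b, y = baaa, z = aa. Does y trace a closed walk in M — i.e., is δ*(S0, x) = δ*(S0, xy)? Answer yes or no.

State sequence: S0 -b-> S0 -b-> S0 -a-> S3 -a-> S4 -a-> S4

After x (step 1): S0. After xy (step 5): S4.
They differ (S0 ≠ S4), so y is not a cycle from the state after x; this split is not the one the pumping-lemma construction produces, and pumping y need not keep the string in L(M).

no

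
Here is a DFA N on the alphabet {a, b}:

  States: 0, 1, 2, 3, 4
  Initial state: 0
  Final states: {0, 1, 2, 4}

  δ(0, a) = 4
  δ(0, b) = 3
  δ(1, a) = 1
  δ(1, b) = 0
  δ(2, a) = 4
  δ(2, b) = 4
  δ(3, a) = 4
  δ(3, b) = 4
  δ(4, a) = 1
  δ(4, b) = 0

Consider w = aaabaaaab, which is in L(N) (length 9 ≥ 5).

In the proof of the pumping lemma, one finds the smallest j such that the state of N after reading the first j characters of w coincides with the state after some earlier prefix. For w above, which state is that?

1

Run of N on w = a a a b a a a a b:
  step 0: 0  (start)
  step 1: 4  (read a: 0→4)
  step 2: 1  (read a: 4→1)
  step 3: 1  (read a: 1→1)   ← first repeat (1 seen earlier)
  step 4: 0  (read b: 1→0)
  step 5: 4  (read a: 0→4)
  step 6: 1  (read a: 4→1)
  step 7: 1  (read a: 1→1)
  step 8: 1  (read a: 1→1)
  step 9: 0  (read b: 1→0)

The earliest repeat is at step j = 3: N is in 1, which it already visited at step i = 2.
The DFA has 5 states, so the proof of the pumping lemma guarantees a repeated state among the first 5+1 visited; the segment between the two visits is the pumpable y.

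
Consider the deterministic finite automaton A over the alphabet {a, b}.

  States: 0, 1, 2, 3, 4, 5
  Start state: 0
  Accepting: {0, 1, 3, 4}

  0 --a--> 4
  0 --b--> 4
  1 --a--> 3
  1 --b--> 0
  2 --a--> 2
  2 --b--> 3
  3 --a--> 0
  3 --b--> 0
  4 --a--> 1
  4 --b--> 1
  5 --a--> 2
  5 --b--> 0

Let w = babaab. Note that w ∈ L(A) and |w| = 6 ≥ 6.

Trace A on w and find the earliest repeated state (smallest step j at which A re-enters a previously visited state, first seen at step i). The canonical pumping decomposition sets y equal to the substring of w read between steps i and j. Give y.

bab

Run of A on w = b a b a a b:
  step 0: 0  (start)
  step 1: 4  (read b: 0→4)
  step 2: 1  (read a: 4→1)
  step 3: 0  (read b: 1→0)   ← first repeat (0 seen earlier)
  step 4: 4  (read a: 0→4)
  step 5: 1  (read a: 4→1)
  step 6: 0  (read b: 1→0)

So i = 0, j = 3, giving x = w[0:0] = ε, y = w[0:3] = bab, z = w[3:6] = aab.
Check: |xy| = 3 ≤ 6 and |y| = 3 ≥ 1. Reading y takes A from 0 back to 0, so every xyⁱz is accepted.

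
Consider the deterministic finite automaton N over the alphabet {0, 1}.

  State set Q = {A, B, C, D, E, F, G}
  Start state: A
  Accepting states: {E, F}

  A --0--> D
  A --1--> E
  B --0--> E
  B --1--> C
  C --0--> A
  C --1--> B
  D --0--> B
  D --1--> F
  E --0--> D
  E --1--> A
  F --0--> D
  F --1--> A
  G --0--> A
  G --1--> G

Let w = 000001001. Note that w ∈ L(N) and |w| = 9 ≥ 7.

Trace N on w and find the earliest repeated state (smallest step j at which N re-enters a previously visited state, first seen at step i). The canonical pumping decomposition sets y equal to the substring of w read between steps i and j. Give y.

000

State sequence: A -0-> D -0-> B -0-> E -0-> D -0-> B -1-> C -0-> A -0-> D -1-> F
First repeat at step 4: D was already visited.

So i = 1, j = 4, giving x = w[0:1] = 0, y = w[1:4] = 000, z = w[4:9] = 01001.
Check: |xy| = 4 ≤ 7 and |y| = 3 ≥ 1. Reading y takes N from D back to D, so every xyⁱz is accepted.
The DFA has 7 states, so the proof of the pumping lemma guarantees a repeated state among the first 7+1 visited; the segment between the two visits is the pumpable y.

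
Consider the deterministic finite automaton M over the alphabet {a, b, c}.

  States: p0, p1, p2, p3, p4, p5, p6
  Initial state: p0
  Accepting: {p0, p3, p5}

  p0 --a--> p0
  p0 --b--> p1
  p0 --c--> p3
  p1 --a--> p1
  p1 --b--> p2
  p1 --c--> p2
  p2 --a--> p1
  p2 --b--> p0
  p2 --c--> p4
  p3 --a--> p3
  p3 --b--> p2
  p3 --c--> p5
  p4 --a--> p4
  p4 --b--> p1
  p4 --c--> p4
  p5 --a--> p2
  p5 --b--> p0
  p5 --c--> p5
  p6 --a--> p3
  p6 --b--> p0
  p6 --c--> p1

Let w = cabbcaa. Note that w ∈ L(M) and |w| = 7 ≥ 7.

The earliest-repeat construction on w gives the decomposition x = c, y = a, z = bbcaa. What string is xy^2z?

caabbcaa

xy^2z = c·a·a·bbcaa = caabbcaa.
Reading y = a takes M from p3 back to p3, so after x·y·y the machine is still in p3, and z then leads to the accepting state p3. Hence caabbcaa ∈ L(M).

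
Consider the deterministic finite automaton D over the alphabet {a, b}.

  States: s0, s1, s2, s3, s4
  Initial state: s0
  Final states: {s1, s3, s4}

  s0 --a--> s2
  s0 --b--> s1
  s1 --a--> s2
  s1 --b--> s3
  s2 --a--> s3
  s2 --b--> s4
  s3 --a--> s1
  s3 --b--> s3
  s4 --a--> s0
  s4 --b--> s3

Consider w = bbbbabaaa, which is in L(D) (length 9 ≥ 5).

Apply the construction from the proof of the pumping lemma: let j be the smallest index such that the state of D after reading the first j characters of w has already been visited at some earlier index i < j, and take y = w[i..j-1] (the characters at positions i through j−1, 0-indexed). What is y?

b

Run of D on w = b b b b a b a a a:
  step 0: s0  (start)
  step 1: s1  (read b: s0→s1)
  step 2: s3  (read b: s1→s3)
  step 3: s3  (read b: s3→s3)   ← first repeat (s3 seen earlier)
  step 4: s3  (read b: s3→s3)
  step 5: s1  (read a: s3→s1)
  step 6: s3  (read b: s1→s3)
  step 7: s1  (read a: s3→s1)
  step 8: s2  (read a: s1→s2)
  step 9: s3  (read a: s2→s3)

So i = 2, j = 3, giving x = w[0:2] = bb, y = w[2:3] = b, z = w[3:9] = babaaa.
Check: |xy| = 3 ≤ 5 and |y| = 1 ≥ 1. Reading y takes D from s3 back to s3, so every xyⁱz is accepted.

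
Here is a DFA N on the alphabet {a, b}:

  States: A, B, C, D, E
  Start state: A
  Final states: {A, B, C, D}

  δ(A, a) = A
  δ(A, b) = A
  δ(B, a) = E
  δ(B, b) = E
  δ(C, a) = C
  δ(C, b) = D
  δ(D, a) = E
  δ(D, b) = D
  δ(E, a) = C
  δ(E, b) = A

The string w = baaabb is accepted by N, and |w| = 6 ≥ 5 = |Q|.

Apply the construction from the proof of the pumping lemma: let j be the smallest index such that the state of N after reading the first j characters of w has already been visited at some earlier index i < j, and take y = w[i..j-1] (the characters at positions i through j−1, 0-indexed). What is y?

State sequence: A -b-> A -a-> A -a-> A -a-> A -b-> A -b-> A
First repeat at step 1: A was already visited.

So i = 0, j = 1, giving x = w[0:0] = ε, y = w[0:1] = b, z = w[1:6] = aaabb.
Check: |xy| = 1 ≤ 5 and |y| = 1 ≥ 1. Reading y takes N from A back to A, so every xyⁱz is accepted.
With |Q| = 5, pigeonhole forces a state repeat no later than step 5; the substring read between the first and second visits to that state can be pumped.

b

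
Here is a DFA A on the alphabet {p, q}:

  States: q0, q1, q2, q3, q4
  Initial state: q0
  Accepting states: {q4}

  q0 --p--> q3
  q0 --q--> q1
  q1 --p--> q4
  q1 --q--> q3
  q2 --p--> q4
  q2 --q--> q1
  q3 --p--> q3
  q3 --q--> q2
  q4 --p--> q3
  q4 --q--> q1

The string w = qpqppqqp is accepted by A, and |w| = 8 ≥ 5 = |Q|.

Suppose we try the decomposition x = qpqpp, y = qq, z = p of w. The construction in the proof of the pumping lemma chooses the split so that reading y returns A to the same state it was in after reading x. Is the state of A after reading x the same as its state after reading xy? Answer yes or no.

Run of A on the first 7 characters of w = q p q p p q q:
  step 0: q0  (start)
  step 1: q1  (read q: q0→q1)
  step 2: q4  (read p: q1→q4)
  step 3: q1  (read q: q4→q1)
  step 4: q4  (read p: q1→q4)
  step 5: q3  (read p: q4→q3)
  step 6: q2  (read q: q3→q2)
  step 7: q1  (read q: q2→q1)

After x (step 5): q3. After xy (step 7): q1.
They differ (q3 ≠ q1), so y is not a cycle from the state after x; this split is not the one the pumping-lemma construction produces, and pumping y need not keep the string in L(A).

no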